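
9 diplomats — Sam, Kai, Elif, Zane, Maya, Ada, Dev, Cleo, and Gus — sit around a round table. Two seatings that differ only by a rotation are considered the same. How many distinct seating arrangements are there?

40320

Seat Sam anywhere (absorbing the rotational symmetry), then permute the other 8: (8)! = 40320.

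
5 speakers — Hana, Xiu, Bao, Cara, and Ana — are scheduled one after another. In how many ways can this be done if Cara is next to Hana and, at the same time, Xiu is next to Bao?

Treat {Cara,Hana} as one block (2 orders) and {Xiu,Bao} as another (2 orders).
That leaves 3 units to arrange: 2 × 2 × 3! = 4 × 6 = 24.

24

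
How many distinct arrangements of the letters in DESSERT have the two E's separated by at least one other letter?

There are 7!/(2!·2!) = 1260 arrangements of DESSERT in total.
Arrangements with the E's together: treat EE as one letter, giving (6)!/(2!) = 360.
Hence 1260 − 360 = 900.

900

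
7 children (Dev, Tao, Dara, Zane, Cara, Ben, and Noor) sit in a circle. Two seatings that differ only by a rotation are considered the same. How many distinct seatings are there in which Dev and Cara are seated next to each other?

240

Treat {Dev, Cara} as one unit (2 internal orders) and seat the resulting 6 units around the table: (5)! circular arrangements.
So 2 × (5)! = 2 × 120 = 240.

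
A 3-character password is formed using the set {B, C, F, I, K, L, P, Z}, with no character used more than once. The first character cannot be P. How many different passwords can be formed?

294

The first character has 8−1 = 7 choices (anything except P).
The remaining 2 characters are filled from the other 7 symbols without repetition: 7 × 6 = 42.
Total: 7 × 42 = 294.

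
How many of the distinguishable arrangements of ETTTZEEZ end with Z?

140

Fix Z in the last position and arrange the remaining 7 letters.
Those 7 letters have E appearing 3 times and T appearing 3 times, giving (7)!/(3!·3!) = 140.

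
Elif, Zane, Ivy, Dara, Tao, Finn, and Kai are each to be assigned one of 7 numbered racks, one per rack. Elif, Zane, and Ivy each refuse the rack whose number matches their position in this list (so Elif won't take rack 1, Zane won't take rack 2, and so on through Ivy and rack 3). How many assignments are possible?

3216

Let Aᵢ (for i ∈ {1, 2, 3}) be the placements that put person i in their forbidden rack. Any j of these fix j positions, leaving (7−j)! ways to fill the rest, and there are C(3,j) ways to pick which j.
By inclusion–exclusion, the number of valid placements is Σ_{j=0}^{3} (−1)^j C(3,j)·(7−j)!.
Computing: 5040 − 2160 + 360 − 24 = 3216.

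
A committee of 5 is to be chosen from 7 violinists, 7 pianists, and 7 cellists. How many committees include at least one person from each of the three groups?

14406

With no constraint there are C(21,5) = 20349 possible selections.
Selections missing a whole group: no violinists → C(14,5) = 2002; no pianists → C(14,5) = 2002; no cellists → C(14,5) = 2002.
Add back selections omitting two groups (i.e. drawn from a single group): C(7,5) + C(7,5) + C(7,5) = 63.
By inclusion–exclusion: 20349 − 6006 + 63 = 14406.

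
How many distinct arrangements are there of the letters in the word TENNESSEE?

The 9 letters of TENNESSEE have repeats: E appearing 4 times, N appearing twice, and S appearing twice.
The number of distinct arrangements is 9!/(4!·2!·2!) = 362880/96 = 3780.

3780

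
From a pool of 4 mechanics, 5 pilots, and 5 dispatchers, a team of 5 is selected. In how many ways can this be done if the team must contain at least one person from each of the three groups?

Unrestricted: C(14,5) = 2002 ways to pick any 5 of the 14.
Selections missing a whole group: no mechanics → C(10,5) = 252; no pilots → C(9,5) = 126; no dispatchers → C(9,5) = 126.
Add back selections omitting two groups (i.e. drawn from a single group): C(4,5) + C(5,5) + C(5,5) = 2.
By inclusion–exclusion: 2002 − 504 + 2 = 1500.

1500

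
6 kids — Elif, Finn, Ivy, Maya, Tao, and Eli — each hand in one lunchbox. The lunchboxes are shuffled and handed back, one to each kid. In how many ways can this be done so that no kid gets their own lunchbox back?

265

This is the derangement count D_6: permutations of 6 items with no fixed point.
By inclusion–exclusion this is Σ_{j=0}^{6} (−1)^j C(6,j)·(6−j)!.
Computing: 720 − 720 + 360 − 120 + 30 − 6 + 1 = 265.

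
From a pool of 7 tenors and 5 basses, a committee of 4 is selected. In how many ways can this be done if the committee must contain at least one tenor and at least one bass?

455

With no constraint there are C(12,4) = 495 possible selections.
Selections missing a whole group: no tenors → C(5,4) = 5; no basses → C(7,4) = 35.
Both groups omitted at once is impossible, so 495 − 40 = 455.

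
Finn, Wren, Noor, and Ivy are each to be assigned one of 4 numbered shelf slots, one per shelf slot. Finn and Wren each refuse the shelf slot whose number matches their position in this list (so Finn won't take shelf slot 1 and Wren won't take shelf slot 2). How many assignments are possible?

14

Let Aᵢ (for i ∈ {1, 2}) be the placements that put person i in their forbidden shelf slot. Any j of these fix j positions, leaving (4−j)! ways to fill the rest, and there are C(2,j) ways to pick which j.
By inclusion–exclusion, the number of valid placements is Σ_{j=0}^{2} (−1)^j C(2,j)·(4−j)!.
Computing: 24 − 12 + 2 = 14.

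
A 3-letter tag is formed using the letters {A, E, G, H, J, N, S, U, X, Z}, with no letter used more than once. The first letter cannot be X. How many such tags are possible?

The first letter has 10−1 = 9 choices (anything except X).
The remaining 2 letters are filled from the other 9 symbols without repetition: 9 × 8 = 72.
Total: 9 × 72 = 648.

648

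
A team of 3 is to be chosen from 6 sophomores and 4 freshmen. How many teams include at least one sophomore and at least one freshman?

96

Total 3-person selections from all 10: C(10,3) = 120.
Selections missing a whole group: no sophomores → C(4,3) = 4; no freshmen → C(6,3) = 20.
Both groups omitted at once is impossible, so 120 − 24 = 96.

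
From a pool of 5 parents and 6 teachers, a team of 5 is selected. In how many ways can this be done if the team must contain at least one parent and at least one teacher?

455

Unrestricted: C(11,5) = 462 ways to pick any 5 of the 11.
Subtract selections that omit an entire group: no parents → C(6,5) = 6; no teachers → C(5,5) = 1.
Both groups omitted at once is impossible, so 462 − 7 = 455.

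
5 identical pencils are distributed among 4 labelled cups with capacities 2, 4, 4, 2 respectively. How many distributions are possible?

Without the upper bounds there are C(8,3) = 56 ways to split 5 among 4 cups.
Subtract solutions that violate a single cap (substitute x_i' = x_i − (cap_i+1)): x_1 ≥ 3 gives C(5,3) = 10; x_2 ≥ 5 gives C(3,3) = 1; x_3 ≥ 5 gives C(3,3) = 1; x_4 ≥ 3 gives C(5,3) = 10. Together 22.
No two caps can be exceeded simultaneously, so the pair terms are all 0.
By inclusion–exclusion the count is 56 − 22 + 0 = 34.

34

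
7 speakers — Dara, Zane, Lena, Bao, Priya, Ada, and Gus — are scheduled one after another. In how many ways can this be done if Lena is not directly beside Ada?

Of the 7! = 5040 arrangements, those with Lena and Ada adjacent number 2 × 6! = 1440 (treat the pair as a block with 2 internal orders).
So 5040 − 1440 = 3600 arrangements keep them apart.

3600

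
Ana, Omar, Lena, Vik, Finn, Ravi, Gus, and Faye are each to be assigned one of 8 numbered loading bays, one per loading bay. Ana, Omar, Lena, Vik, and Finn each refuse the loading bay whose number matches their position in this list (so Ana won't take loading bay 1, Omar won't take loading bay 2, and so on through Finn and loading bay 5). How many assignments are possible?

Let Aᵢ (for 1 ≤ i ≤ 5) be the placements that put person i in their forbidden loading bay. Any j of these fix j positions, leaving (8−j)! ways to fill the rest, and there are C(5,j) ways to pick which j.
By inclusion–exclusion, the number of valid placements is Σ_{j=0}^{5} (−1)^j C(5,j)·(8−j)!.
Computing: 40320 − 25200 + 7200 − 1200 + 120 − 6 = 21234.

21234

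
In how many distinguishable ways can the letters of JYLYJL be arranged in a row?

Letter multiplicities in JYLYJL: J×2, L×2, Y×2.
The number of distinct arrangements is 6!/(2!·2!·2!) = 720/8 = 90.

90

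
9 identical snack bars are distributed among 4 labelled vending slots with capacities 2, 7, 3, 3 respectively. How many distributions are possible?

44

Without the upper bounds there are C(12,3) = 220 ways to split 9 among 4 vending slots.
Subtract solutions that violate a single cap (substitute x_i' = x_i − (cap_i+1)): x_1 ≥ 3 gives C(9,3) = 84; x_2 ≥ 8 gives C(4,3) = 4; x_3 ≥ 4 gives C(8,3) = 56; x_4 ≥ 4 gives C(8,3) = 56. Together 200.
Add back pairs where two caps are both exceeded: 0 + 10 + 10 + 0 + 0 + 4 = 24.
By inclusion–exclusion the count is 220 − 200 + 24 = 44.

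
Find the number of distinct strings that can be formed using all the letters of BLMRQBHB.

6720

BLMRQBHB has 8 letters with B appearing 3 times.
Dividing 8! = 40320 by 3! = 6 for the repeated letters gives 6720.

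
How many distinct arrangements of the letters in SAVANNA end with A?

Fix A in the last position and arrange the remaining 6 letters.
Those 6 letters have A appearing twice and N appearing twice, giving (6)!/(2!·2!) = 180.

180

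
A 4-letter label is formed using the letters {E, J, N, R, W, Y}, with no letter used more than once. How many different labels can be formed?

360

This is a permutation of 4 out of 6: P(6,4) = 6!/2!.
6 × 5 × 4 × 3 = 360.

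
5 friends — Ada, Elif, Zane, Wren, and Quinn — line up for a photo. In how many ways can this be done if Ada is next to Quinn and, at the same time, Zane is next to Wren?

24

Treat {Ada,Quinn} as one block (2 orders) and {Zane,Wren} as another (2 orders).
That leaves 3 units to arrange: 2 × 2 × 3! = 4 × 6 = 24.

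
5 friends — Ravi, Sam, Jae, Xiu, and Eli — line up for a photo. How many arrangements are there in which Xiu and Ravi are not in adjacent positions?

72

There are 5! = 120 arrangements in all. If Xiu and Ravi are adjacent, merging them into one block gives 2·(4)! = 48 arrangements.
So 120 − 48 = 72 arrangements keep them apart.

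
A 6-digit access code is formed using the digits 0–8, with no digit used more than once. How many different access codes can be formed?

60480

This is a permutation of 6 out of 9: P(9,6) = 9!/3!.
That product is 9 × 8 × 7 × 6 × 5 × 4 = 60480.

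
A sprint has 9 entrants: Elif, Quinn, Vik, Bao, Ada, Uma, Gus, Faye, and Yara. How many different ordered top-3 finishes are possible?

There are 9 choices for 1st place, 8 for 2nd, and 7 for 3rd.
That gives 9 × 8 × 7 = 504.

504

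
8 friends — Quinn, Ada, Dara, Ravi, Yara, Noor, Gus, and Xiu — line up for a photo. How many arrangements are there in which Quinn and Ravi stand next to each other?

Place the 6 others and the Quinn-Ravi pair as 7 objects in a line; the pair has 2 internal arrangements.
So the count is 2·(7)! = 10080.

10080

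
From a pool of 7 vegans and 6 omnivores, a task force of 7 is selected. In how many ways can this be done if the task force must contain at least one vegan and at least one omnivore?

With no constraint there are C(13,7) = 1716 possible selections.
Subtract selections that omit an entire group: no vegans → C(6,7) = 0; no omnivores → C(7,7) = 1.
Both groups omitted at once is impossible, so 1716 − 1 = 1715.

1715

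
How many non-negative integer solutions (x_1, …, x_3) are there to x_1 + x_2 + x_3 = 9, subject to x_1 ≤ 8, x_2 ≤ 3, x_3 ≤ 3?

15

Without the upper bounds there are C(11,2) = 55 ways to split 9 among 3 variables.
Subtract solutions that violate a single cap (substitute x_i' = x_i − (cap_i+1)): x_1 ≥ 9 gives C(2,2) = 1; x_2 ≥ 4 gives C(7,2) = 21; x_3 ≥ 4 gives C(7,2) = 21. Together 43.
Add back pairs where two caps are both exceeded: 0 + 0 + 3 = 3.
By inclusion–exclusion the count is 55 − 43 + 3 = 15.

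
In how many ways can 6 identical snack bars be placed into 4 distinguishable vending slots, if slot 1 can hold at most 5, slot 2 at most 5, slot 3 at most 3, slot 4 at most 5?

Ignoring the caps, the number of non-negative solutions to x_1+…+x_4 = 6 is C(9,3) = 84.
Subtract solutions that violate a single cap (substitute x_i' = x_i − (cap_i+1)): x_1 ≥ 6 gives C(3,3) = 1; x_2 ≥ 6 gives C(3,3) = 1; x_3 ≥ 4 gives C(5,3) = 10; x_4 ≥ 6 gives C(3,3) = 1. Together 13.
No two caps can be exceeded simultaneously, so the pair terms are all 0.
By inclusion–exclusion the count is 84 − 13 + 0 = 71.

71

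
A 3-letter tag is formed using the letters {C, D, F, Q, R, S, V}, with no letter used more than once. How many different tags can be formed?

This is a permutation of 3 out of 7: P(7,3) = 7!/4!.
That product is 7 × 6 × 5 = 210.

210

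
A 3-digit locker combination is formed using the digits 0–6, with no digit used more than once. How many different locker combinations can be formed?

This is a permutation of 3 out of 7: P(7,3) = 7!/4!.
7 × 6 × 5 = 210.

210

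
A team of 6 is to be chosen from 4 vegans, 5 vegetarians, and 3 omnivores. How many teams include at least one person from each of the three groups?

805

Total 6-person selections from all 12: C(12,6) = 924.
Selections missing a whole group: no vegans → C(8,6) = 28; no vegetarians → C(7,6) = 7; no omnivores → C(9,6) = 84.
Add back selections omitting two groups (i.e. drawn from a single group): C(4,6) + C(5,6) + C(3,6) = 0.
By inclusion–exclusion: 924 − 119 + 0 = 805.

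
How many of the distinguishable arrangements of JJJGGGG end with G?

With the last slot taken by G, it remains to arrange the other 6 letters (JJJGGG).
Those 6 letters have G appearing 3 times and J appearing 3 times, giving (6)!/(3!·3!) = 20.

20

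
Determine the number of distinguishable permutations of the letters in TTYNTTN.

105

The 7 letters of TTYNTTN have repeats: N appearing twice and T appearing 4 times.
So there are 7! / (4!·2!) = 105 distinguishable arrangements.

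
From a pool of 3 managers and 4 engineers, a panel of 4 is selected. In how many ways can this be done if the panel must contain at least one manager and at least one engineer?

With no constraint there are C(7,4) = 35 possible selections.
Subtract selections that omit an entire group: no managers → C(4,4) = 1; no engineers → C(3,4) = 0.
Both groups omitted at once is impossible, so 35 − 1 = 34.

34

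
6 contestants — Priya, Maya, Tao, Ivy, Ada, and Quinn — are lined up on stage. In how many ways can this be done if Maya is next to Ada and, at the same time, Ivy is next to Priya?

Treat {Maya,Ada} as one block (2 orders) and {Ivy,Priya} as another (2 orders).
That leaves 4 units to arrange: 2 × 2 × 4! = 4 × 24 = 96.

96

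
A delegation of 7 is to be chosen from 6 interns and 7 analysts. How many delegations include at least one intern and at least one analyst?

Total 7-person selections from all 13: C(13,7) = 1716.
Selections missing a whole group: no interns → C(7,7) = 1; no analysts → C(6,7) = 0.
Both groups omitted at once is impossible, so 1716 − 1 = 1715.

1715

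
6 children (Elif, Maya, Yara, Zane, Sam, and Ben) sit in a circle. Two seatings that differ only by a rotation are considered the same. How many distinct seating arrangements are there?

120

Fix one person's seat to break rotational symmetry; the remaining 5 people can be arranged in (5)! = 120 ways.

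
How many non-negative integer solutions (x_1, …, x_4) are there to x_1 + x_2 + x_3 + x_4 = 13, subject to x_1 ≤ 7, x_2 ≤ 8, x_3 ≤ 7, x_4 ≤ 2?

151

Without the upper bounds there are C(16,3) = 560 ways to split 13 among 4 variables.
Subtract solutions that violate a single cap (substitute x_i' = x_i − (cap_i+1)): x_1 ≥ 8 gives C(8,3) = 56; x_2 ≥ 9 gives C(7,3) = 35; x_3 ≥ 8 gives C(8,3) = 56; x_4 ≥ 3 gives C(13,3) = 286. Together 433.
Add back pairs where two caps are both exceeded: 0 + 0 + 10 + 0 + 4 + 10 = 24.
By inclusion–exclusion the count is 560 − 433 + 24 = 151.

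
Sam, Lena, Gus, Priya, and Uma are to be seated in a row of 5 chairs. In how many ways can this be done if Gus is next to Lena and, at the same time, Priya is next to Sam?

Treat {Gus,Lena} as one block (2 orders) and {Priya,Sam} as another (2 orders).
That leaves 3 units to arrange: 2 × 2 × 3! = 4 × 6 = 24.

24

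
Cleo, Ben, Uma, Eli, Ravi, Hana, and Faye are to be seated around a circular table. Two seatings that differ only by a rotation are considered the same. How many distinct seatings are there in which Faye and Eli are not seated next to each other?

480

Without the restriction there are (6)! = 720 seatings.
Those with Faye next to Eli: fuse the pair into one unit and seat 6 units around a circle — 2·(5)! = 240.
Subtracting, 720 − 240 = 480.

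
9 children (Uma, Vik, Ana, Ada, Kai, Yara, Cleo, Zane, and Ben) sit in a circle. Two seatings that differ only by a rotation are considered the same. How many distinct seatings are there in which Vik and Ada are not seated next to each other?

30240

All circular seatings of 9 people number (8)! = 40320.
Those with Vik next to Ada: fuse the pair into one unit and seat 8 units around a circle — 2·(7)! = 10080.
Subtracting, 40320 − 10080 = 30240.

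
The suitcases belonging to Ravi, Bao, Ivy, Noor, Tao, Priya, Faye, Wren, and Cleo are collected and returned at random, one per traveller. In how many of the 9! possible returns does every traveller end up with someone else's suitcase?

133496

Count assignments avoiding every fixed point. For any j of the 9 travellers fixed to their own suitcase, the other 9−j can be arranged in (9−j)! ways.
By inclusion–exclusion this is Σ_{j=0}^{9} (−1)^j C(9,j)·(9−j)!.
Computing: 362880 − 362880 + 181440 − 60480 + 15120 − 3024 + 504 − 72 + 9 − 1 = 133496.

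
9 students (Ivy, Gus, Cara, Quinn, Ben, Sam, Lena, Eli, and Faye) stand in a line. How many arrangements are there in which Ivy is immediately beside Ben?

Treat {Ivy, Ben} as a single unit. There are 8 units to order, and the pair itself can be ordered 2 ways.
That gives 2 × 8! = 2 × 40320 = 80640.

80640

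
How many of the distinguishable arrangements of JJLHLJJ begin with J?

With the first slot taken by J, it remains to arrange the other 6 letters (JLHLJJ).
Those 6 letters have J appearing 3 times and L appearing twice, giving (6)!/(3!·2!) = 60.

60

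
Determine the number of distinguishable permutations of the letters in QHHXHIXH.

840

QHHXHIXH has 8 letters with H appearing 4 times and X appearing twice.
Dividing 8! = 40320 by 4!·2! = 48 for the repeated letters gives 840.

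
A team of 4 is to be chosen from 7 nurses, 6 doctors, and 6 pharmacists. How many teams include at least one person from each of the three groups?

2016

Total 4-person selections from all 19: C(19,4) = 3876.
Subtract selections that omit an entire group: no nurses → C(12,4) = 495; no doctors → C(13,4) = 715; no pharmacists → C(13,4) = 715.
Add back selections omitting two groups (i.e. drawn from a single group): C(7,4) + C(6,4) + C(6,4) = 65.
By inclusion–exclusion: 3876 − 1925 + 65 = 2016.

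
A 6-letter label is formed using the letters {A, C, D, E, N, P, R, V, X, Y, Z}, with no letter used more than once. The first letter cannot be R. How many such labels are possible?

The first letter has 11−1 = 10 choices (anything except R).
The remaining 5 letters are filled from the other 10 symbols without repetition: 10 × 9 × 8 × 7 × 6 = 30240.
Total: 10 × 30240 = 302400.

302400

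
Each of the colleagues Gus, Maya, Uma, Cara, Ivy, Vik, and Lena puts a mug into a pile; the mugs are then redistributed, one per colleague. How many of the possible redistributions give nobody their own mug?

1854

Let Aᵢ be the assignments in which colleague i gets their own mug. We want the size of the complement of A₁∪…∪A_7.
By inclusion–exclusion this is Σ_{j=0}^{7} (−1)^j C(7,j)·(7−j)!.
Computing: 5040 − 5040 + 2520 − 840 + 210 − 42 + 7 − 1 = 1854.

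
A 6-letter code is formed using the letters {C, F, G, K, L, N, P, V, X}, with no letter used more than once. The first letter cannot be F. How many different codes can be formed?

The first letter has 9−1 = 8 choices (anything except F).
The remaining 5 letters are filled from the other 8 symbols without repetition: 8 × 7 × 6 × 5 × 4 = 6720.
Total: 8 × 6720 = 53760.

53760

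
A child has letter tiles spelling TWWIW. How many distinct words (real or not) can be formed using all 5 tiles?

TWWIW has 5 letters with W appearing 3 times.
So there are 5! / (3!) = 20 distinguishable arrangements.

20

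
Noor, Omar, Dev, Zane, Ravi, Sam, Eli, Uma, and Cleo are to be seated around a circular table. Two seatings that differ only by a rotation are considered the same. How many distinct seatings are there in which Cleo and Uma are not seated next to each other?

All circular seatings of 9 people number (8)! = 40320.
Seatings with Cleo beside Uma: treat them as a block with 2 internal orders, giving 2 × (7)! = 10080.
Subtracting, 40320 − 10080 = 30240.

30240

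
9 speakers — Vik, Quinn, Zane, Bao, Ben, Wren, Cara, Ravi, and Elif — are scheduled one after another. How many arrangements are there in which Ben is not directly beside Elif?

Of the 9! = 362880 arrangements, those with Ben and Elif adjacent number 2 × 8! = 80640 (treat the pair as a block with 2 internal orders).
Complementary counting: 362880 − 80640 = 282240.

282240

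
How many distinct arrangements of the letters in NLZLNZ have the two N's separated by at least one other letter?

60

Total arrangements of NLZLNZ: 6!/(2!·2!·2!) = 90.
Arrangements with the N's together: treat NN as one letter, giving (5)!/(2!·2!) = 30.
Hence 90 − 30 = 60.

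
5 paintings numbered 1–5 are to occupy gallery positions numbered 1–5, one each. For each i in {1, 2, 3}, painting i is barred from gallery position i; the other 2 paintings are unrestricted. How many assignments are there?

Let Aᵢ (for i ∈ {1, 2, 3}) be the placements that put painting i in its forbidden gallery position. Any j of these fix j positions, leaving (5−j)! ways to fill the rest, and there are C(3,j) ways to pick which j.
By inclusion–exclusion, the number of valid placements is Σ_{j=0}^{3} (−1)^j C(3,j)·(5−j)!.
Computing: 120 − 72 + 18 − 2 = 64.

64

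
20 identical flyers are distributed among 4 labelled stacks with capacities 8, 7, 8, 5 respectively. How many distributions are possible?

By stars and bars, unrestricted non-negative solutions to x_1+…+x_4 = 20 number C(20+3,3) = 1771.
Subtract solutions that violate a single cap (substitute x_i' = x_i − (cap_i+1)): x_1 ≥ 9 gives C(14,3) = 364; x_2 ≥ 8 gives C(15,3) = 455; x_3 ≥ 9 gives C(14,3) = 364; x_4 ≥ 6 gives C(17,3) = 680. Together 1863.
Add back pairs where two caps are both exceeded: 20 + 10 + 56 + 20 + 84 + 56 = 246.
By inclusion–exclusion the count is 1771 − 1863 + 246 = 154.

154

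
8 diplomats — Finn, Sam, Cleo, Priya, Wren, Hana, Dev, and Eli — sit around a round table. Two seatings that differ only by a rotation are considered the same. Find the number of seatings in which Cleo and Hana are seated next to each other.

1440

Glue Cleo and Hana into a block (2 internal orders). Seating 7 units around a circle gives (6)! arrangements.
So 2 × (6)! = 2 × 720 = 1440.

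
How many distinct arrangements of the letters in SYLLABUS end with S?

Fix S in the last position and arrange the remaining 7 letters.
Those 7 letters have L appearing twice, giving (7)!/(2!) = 2520.

2520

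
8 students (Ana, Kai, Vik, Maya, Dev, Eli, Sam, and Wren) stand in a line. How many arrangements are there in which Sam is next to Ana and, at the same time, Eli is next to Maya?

2880

Treat {Sam,Ana} as one block (2 orders) and {Eli,Maya} as another (2 orders).
That leaves 6 units to arrange: 2 × 2 × 6! = 4 × 720 = 2880.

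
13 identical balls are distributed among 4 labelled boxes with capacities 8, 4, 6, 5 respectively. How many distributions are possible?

By stars and bars, unrestricted non-negative solutions to x_1+…+x_4 = 13 number C(13+3,3) = 560.
Subtract solutions that violate a single cap (substitute x_i' = x_i − (cap_i+1)): x_1 ≥ 9 gives C(7,3) = 35; x_2 ≥ 5 gives C(11,3) = 165; x_3 ≥ 7 gives C(9,3) = 84; x_4 ≥ 6 gives C(10,3) = 120. Together 404.
Add back pairs where two caps are both exceeded: 0 + 0 + 0 + 4 + 10 + 1 = 15.
By inclusion–exclusion the count is 560 − 404 + 15 = 171.

171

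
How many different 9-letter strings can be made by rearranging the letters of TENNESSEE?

3780

Letter multiplicities in TENNESSEE: E×4, N×2, S×2, T×1.
The number of distinct arrangements is 9!/(4!·2!·2!) = 362880/96 = 3780.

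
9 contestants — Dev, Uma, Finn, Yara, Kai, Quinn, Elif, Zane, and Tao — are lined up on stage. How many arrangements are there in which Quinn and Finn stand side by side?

80640

Treat {Quinn, Finn} as a single unit. There are 8 units to order, and the pair itself can be ordered 2 ways.
That gives 2 × 8! = 2 × 40320 = 80640.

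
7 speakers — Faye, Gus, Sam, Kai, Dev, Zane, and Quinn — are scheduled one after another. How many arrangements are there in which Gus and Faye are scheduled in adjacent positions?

1440

Glue Gus and Faye into one block (2 internal orders), leaving 6 units to arrange in a row.
So the count is 2·(6)! = 1440.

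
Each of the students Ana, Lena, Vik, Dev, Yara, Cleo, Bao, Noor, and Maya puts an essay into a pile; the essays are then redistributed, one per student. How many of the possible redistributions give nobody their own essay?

133496

Let Aᵢ be the assignments in which student i gets their own essay. We want the size of the complement of A₁∪…∪A_9.
By inclusion–exclusion this is Σ_{j=0}^{9} (−1)^j C(9,j)·(9−j)!.
Computing: 362880 − 362880 + 181440 − 60480 + 15120 − 3024 + 504 − 72 + 9 − 1 = 133496.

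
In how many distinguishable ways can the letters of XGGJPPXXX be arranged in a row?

Letter multiplicities in XGGJPPXXX: G×2, J×1, P×2, X×4.
Dividing 9! = 362880 by 4!·2!·2! = 96 for the repeated letters gives 3780.

3780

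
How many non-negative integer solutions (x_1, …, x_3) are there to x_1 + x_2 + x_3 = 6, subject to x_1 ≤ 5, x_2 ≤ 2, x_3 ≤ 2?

Without the upper bounds there are C(8,2) = 28 ways to split 6 among 3 variables.
Subtract solutions that violate a single cap (substitute x_i' = x_i − (cap_i+1)): x_1 ≥ 6 gives C(2,2) = 1; x_2 ≥ 3 gives C(5,2) = 10; x_3 ≥ 3 gives C(5,2) = 10. Together 21.
Add back pairs where two caps are both exceeded: 0 + 0 + 1 = 1.
By inclusion–exclusion the count is 28 − 21 + 1 = 8.

8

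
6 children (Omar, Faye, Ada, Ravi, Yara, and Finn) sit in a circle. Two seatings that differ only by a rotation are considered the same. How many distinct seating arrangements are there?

Around a circle, 6 distinct people have 6!/6 = (5)! = 120 rotationally distinct seatings.

120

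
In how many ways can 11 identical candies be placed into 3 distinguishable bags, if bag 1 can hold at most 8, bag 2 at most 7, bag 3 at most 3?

26

Without the upper bounds there are C(13,2) = 78 ways to split 11 among 3 bags.
Subtract solutions that violate a single cap (substitute x_i' = x_i − (cap_i+1)): x_1 ≥ 9 gives C(4,2) = 6; x_2 ≥ 8 gives C(5,2) = 10; x_3 ≥ 4 gives C(9,2) = 36. Together 52.
No two caps can be exceeded simultaneously, so the pair terms are all 0.
By inclusion–exclusion the count is 78 − 52 + 0 = 26.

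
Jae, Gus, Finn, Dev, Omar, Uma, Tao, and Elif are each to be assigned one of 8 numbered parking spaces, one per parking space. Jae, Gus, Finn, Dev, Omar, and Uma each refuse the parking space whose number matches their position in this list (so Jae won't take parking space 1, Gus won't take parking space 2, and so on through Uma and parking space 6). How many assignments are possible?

Let Aᵢ (for 1 ≤ i ≤ 6) be the placements that put person i in their forbidden parking space. Any j of these fix j positions, leaving (8−j)! ways to fill the rest, and there are C(6,j) ways to pick which j.
By inclusion–exclusion, the number of valid placements is Σ_{j=0}^{6} (−1)^j C(6,j)·(8−j)!.
Computing: 40320 − 30240 + 10800 − 2400 + 360 − 36 + 2 = 18806.

18806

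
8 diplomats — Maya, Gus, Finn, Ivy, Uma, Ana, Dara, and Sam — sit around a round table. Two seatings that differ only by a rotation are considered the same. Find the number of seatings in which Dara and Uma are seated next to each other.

1440

Glue Dara and Uma into a block (2 internal orders). Seating 7 units around a circle gives (6)! arrangements.
So 2 × (6)! = 2 × 720 = 1440.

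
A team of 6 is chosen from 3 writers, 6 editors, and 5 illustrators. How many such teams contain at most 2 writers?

Split by how many writers are chosen (0 through 2).
Sum: C(3,0)·C(11,6) + C(3,1)·C(11,5) + C(3,2)·C(11,4) = 462 + 1386 + 990 = 2838.

2838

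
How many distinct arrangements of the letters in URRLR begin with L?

4

With the first slot taken by L, it remains to arrange the other 4 letters (URRR).
Those 4 letters have R appearing 3 times, giving (4)!/(3!) = 4.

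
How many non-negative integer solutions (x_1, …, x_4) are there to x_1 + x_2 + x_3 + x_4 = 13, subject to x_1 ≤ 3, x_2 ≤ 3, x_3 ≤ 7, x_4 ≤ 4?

By stars and bars, unrestricted non-negative solutions to x_1+…+x_4 = 13 number C(13+3,3) = 560.
Subtract solutions that violate a single cap (substitute x_i' = x_i − (cap_i+1)): x_1 ≥ 4 gives C(12,3) = 220; x_2 ≥ 4 gives C(12,3) = 220; x_3 ≥ 8 gives C(8,3) = 56; x_4 ≥ 5 gives C(11,3) = 165. Together 661.
Add back pairs where two caps are both exceeded: 56 + 4 + 35 + 4 + 35 + 1 = 135.
Subtract triples: 0 + 1 + 0 + 0 = 1.
By inclusion–exclusion the count is 560 − 661 + 135 − 1 = 33.

33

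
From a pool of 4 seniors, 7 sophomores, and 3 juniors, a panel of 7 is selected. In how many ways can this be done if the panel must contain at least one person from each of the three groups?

2982

Total 7-person selections from all 14: C(14,7) = 3432.
Subtract selections that omit an entire group: no seniors → C(10,7) = 120; no sophomores → C(7,7) = 1; no juniors → C(11,7) = 330.
Add back selections omitting two groups (i.e. drawn from a single group): C(4,7) + C(7,7) + C(3,7) = 1.
By inclusion–exclusion: 3432 − 451 + 1 = 2982.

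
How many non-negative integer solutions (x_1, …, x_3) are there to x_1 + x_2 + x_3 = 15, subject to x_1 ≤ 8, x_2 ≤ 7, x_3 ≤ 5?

By stars and bars, unrestricted non-negative solutions to x_1+…+x_3 = 15 number C(15+2,2) = 136.
Subtract solutions that violate a single cap (substitute x_i' = x_i − (cap_i+1)): x_1 ≥ 9 gives C(8,2) = 28; x_2 ≥ 8 gives C(9,2) = 36; x_3 ≥ 6 gives C(11,2) = 55. Together 119.
Add back pairs where two caps are both exceeded: 0 + 1 + 3 = 4.
By inclusion–exclusion the count is 136 − 119 + 4 = 21.

21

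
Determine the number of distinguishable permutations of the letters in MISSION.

The 7 letters of MISSION have repeats: I appearing twice and S appearing twice.
So there are 7! / (2!·2!) = 1260 distinguishable arrangements.

1260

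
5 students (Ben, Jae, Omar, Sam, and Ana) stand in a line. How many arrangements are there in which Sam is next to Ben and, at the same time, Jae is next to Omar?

Treat {Sam,Ben} as one block (2 orders) and {Jae,Omar} as another (2 orders).
That leaves 3 units to arrange: 2 × 2 × 3! = 4 × 6 = 24.

24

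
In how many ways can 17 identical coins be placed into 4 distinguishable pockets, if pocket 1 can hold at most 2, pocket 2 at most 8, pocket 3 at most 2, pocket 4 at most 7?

10

Ignoring the caps, the number of non-negative solutions to x_1+…+x_4 = 17 is C(20,3) = 1140.
Subtract solutions that violate a single cap (substitute x_i' = x_i − (cap_i+1)): x_1 ≥ 3 gives C(17,3) = 680; x_2 ≥ 9 gives C(11,3) = 165; x_3 ≥ 3 gives C(17,3) = 680; x_4 ≥ 8 gives C(12,3) = 220. Together 1745.
Add back pairs where two caps are both exceeded: 56 + 364 + 84 + 56 + 1 + 84 = 645.
Subtract triples: 10 + 0 + 20 + 0 = 30.
By inclusion–exclusion the count is 1140 − 1745 + 645 − 30 = 10.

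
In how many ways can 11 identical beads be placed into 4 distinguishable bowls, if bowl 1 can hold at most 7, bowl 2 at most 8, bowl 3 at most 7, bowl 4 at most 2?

151

By stars and bars, unrestricted non-negative solutions to x_1+…+x_4 = 11 number C(11+3,3) = 364.
Subtract solutions that violate a single cap (substitute x_i' = x_i − (cap_i+1)): x_1 ≥ 8 gives C(6,3) = 20; x_2 ≥ 9 gives C(5,3) = 10; x_3 ≥ 8 gives C(6,3) = 20; x_4 ≥ 3 gives C(11,3) = 165. Together 215.
Add back pairs where two caps are both exceeded: 0 + 0 + 1 + 0 + 0 + 1 = 2.
By inclusion–exclusion the count is 364 − 215 + 2 = 151.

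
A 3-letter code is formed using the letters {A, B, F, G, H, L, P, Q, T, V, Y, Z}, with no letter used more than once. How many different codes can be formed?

With no repetition, fill the 3 letters in order: 12 choices, then 11, down to 10.
That product is 12 × 11 × 10 = 1320.

1320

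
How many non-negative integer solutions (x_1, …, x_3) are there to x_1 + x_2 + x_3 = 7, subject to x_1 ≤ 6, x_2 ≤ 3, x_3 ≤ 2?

11

By stars and bars, unrestricted non-negative solutions to x_1+…+x_3 = 7 number C(7+2,2) = 36.
Subtract solutions that violate a single cap (substitute x_i' = x_i − (cap_i+1)): x_1 ≥ 7 gives C(2,2) = 1; x_2 ≥ 4 gives C(5,2) = 10; x_3 ≥ 3 gives C(6,2) = 15. Together 26.
Add back pairs where two caps are both exceeded: 0 + 0 + 1 = 1.
By inclusion–exclusion the count is 36 − 26 + 1 = 11.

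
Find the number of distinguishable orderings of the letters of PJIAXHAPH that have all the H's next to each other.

10080

Treat the 2 copies of H as a single block. The multiset to arrange is then {HH, A, A, I, J, P, P, X}, 8 items in all.
That gives (8)!/(2!·2!) = 10080 arrangements.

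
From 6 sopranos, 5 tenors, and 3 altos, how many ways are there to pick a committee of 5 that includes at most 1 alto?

1452

Split by how many altos are chosen (0 through 1).
Sum: C(3,0)·C(11,5) + C(3,1)·C(11,4) = 462 + 990 = 1452.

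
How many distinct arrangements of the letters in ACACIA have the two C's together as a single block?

20

Treat the 2 copies of C as a single block. The multiset to arrange is then {CC, A, A, A, I}, 5 items in all.
That gives (5)!/(3!) = 20 arrangements.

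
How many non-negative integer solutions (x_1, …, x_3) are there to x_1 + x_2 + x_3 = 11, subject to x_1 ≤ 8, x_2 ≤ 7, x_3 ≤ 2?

18

Ignoring the caps, the number of non-negative solutions to x_1+…+x_3 = 11 is C(13,2) = 78.
Subtract solutions that violate a single cap (substitute x_i' = x_i − (cap_i+1)): x_1 ≥ 9 gives C(4,2) = 6; x_2 ≥ 8 gives C(5,2) = 10; x_3 ≥ 3 gives C(10,2) = 45. Together 61.
Add back pairs where two caps are both exceeded: 0 + 0 + 1 = 1.
By inclusion–exclusion the count is 78 − 61 + 1 = 18.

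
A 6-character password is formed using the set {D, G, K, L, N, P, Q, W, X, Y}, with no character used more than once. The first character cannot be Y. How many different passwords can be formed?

The first character has 10−1 = 9 choices (anything except Y).
The remaining 5 characters are filled from the other 9 symbols without repetition: 9 × 8 × 7 × 6 × 5 = 15120.
Total: 9 × 15120 = 136080.

136080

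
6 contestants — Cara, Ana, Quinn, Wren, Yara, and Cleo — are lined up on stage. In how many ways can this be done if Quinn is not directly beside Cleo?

There are 6! = 720 arrangements in all. If Quinn and Cleo are adjacent, merging them into one block gives 2·(5)! = 240 arrangements.
So 720 − 240 = 480 arrangements keep them apart.

480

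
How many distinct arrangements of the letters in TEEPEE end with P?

With the last slot taken by P, it remains to arrange the other 5 letters (TEEEE).
Those 5 letters have E appearing 4 times, giving (5)!/(4!) = 5.

5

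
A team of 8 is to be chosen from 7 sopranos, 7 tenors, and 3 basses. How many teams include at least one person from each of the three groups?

Total 8-person selections from all 17: C(17,8) = 24310.
Subtract selections that omit an entire group: no sopranos → C(10,8) = 45; no tenors → C(10,8) = 45; no basses → C(14,8) = 3003.
Add back selections omitting two groups (i.e. drawn from a single group): C(7,8) + C(7,8) + C(3,8) = 0.
By inclusion–exclusion: 24310 − 3093 + 0 = 21217.

21217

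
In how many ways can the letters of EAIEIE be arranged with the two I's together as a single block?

Treat the 2 copies of I as a single block. The multiset to arrange is then {II, A, E, E, E}, 5 items in all.
That gives (5)!/(3!) = 20 arrangements.

20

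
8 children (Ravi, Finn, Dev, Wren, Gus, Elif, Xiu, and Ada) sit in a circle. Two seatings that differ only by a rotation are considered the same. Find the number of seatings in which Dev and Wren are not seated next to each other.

Without the restriction there are (7)! = 5040 seatings.
Those with Dev next to Wren: fuse the pair into one unit and seat 7 units around a circle — 2·(6)! = 1440.
Subtracting, 5040 − 1440 = 3600.

3600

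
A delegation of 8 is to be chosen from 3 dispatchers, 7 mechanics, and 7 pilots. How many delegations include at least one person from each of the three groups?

With no constraint there are C(17,8) = 24310 possible selections.
Subtract selections that omit an entire group: no dispatchers → C(14,8) = 3003; no mechanics → C(10,8) = 45; no pilots → C(10,8) = 45.
Add back selections omitting two groups (i.e. drawn from a single group): C(3,8) + C(7,8) + C(7,8) = 0.
By inclusion–exclusion: 24310 − 3093 + 0 = 21217.

21217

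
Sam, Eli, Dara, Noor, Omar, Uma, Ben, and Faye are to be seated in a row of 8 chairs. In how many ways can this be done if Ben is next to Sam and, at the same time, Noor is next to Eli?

2880

Treat {Ben,Sam} as one block (2 orders) and {Noor,Eli} as another (2 orders).
That leaves 6 units to arrange: 2 × 2 × 6! = 4 × 720 = 2880.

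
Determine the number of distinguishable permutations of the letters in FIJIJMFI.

1680

FIJIJMFI has 8 letters with F appearing twice, I appearing 3 times, and J appearing twice.
The number of distinct arrangements is 8!/(3!·2!·2!) = 40320/24 = 1680.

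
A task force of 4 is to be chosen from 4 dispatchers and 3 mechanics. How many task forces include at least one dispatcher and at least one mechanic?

34

With no constraint there are C(7,4) = 35 possible selections.
Subtract selections that omit an entire group: no dispatchers → C(3,4) = 0; no mechanics → C(4,4) = 1.
Both groups omitted at once is impossible, so 35 − 1 = 34.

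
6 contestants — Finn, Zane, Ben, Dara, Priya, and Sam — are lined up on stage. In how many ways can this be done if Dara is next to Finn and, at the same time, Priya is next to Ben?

Treat {Dara,Finn} as one block (2 orders) and {Priya,Ben} as another (2 orders).
That leaves 4 units to arrange: 2 × 2 × 4! = 4 × 24 = 96.

96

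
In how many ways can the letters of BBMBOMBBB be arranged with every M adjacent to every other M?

Treat the 2 copies of M as a single block. The multiset to arrange is then {MM, B, B, B, B, B, B, O}, 8 items in all.
That gives (8)!/(6!) = 56 arrangements.

56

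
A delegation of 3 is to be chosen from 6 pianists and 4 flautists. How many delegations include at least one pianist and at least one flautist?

Total 3-person selections from all 10: C(10,3) = 120.
Selections missing a whole group: no pianists → C(4,3) = 4; no flautists → C(6,3) = 20.
Both groups omitted at once is impossible, so 120 − 24 = 96.

96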